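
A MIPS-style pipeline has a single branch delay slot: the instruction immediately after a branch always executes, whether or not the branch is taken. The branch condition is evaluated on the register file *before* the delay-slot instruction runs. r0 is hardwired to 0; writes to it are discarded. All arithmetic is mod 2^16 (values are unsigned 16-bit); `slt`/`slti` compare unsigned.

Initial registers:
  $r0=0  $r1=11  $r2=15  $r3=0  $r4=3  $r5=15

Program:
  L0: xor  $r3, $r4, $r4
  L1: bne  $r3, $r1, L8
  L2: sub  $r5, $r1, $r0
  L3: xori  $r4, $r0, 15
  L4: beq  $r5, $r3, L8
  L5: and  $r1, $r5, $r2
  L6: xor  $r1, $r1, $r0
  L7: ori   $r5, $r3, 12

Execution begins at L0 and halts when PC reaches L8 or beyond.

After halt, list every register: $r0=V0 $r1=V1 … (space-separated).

PC=0  xor  $r3, $r4, $r4     | $r0=0 $r1=11 $r2=15 $r3=0 $r4=3 $r5=15
PC=1  bne  $r3, $r1, L8      | $r0=0 $r1=11 $r2=15 $r3=0 $r4=3 $r5=15  [TAKEN]
PC=2  sub  $r5, $r1, $r0     | $r0=0 $r1=11 $r2=15 $r3=0 $r4=3 $r5=11

$r0=0 $r1=11 $r2=15 $r3=0 $r4=3 $r5=11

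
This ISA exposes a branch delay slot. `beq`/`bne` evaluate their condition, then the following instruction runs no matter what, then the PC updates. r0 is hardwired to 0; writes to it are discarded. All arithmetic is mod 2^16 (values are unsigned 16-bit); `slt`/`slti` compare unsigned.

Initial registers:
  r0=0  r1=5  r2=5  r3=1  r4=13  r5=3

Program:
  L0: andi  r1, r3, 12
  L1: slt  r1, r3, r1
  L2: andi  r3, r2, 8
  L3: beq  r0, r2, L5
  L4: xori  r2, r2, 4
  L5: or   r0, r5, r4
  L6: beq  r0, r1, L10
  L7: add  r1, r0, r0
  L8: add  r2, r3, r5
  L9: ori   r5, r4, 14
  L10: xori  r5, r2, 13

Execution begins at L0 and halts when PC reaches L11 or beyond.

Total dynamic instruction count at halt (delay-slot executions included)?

9

  step pc=0: andi  r1, r3, 12  regs=(0,0,5,1,13,3)
  step pc=1: slt  r1, r3, r1  regs=(0,0,5,1,13,3)
  step pc=2: andi  r3, r2, 8  regs=(0,0,5,0,13,3)
  step pc=3: beq  r0, r2, L5  cond=F  regs=(0,0,5,0,13,3)
  step pc=4: xori  r2, r2, 4  regs=(0,0,1,0,13,3)
  step pc=5: or   r0, r5, r4  regs=(0,0,1,0,13,3)
  step pc=6: beq  r0, r1, L10  cond=T  regs=(0,0,1,0,13,3)
  step pc=7: add  r1, r0, r0  regs=(0,0,1,0,13,3)
  step pc=10: xori  r5, r2, 13  regs=(0,0,1,0,13,12)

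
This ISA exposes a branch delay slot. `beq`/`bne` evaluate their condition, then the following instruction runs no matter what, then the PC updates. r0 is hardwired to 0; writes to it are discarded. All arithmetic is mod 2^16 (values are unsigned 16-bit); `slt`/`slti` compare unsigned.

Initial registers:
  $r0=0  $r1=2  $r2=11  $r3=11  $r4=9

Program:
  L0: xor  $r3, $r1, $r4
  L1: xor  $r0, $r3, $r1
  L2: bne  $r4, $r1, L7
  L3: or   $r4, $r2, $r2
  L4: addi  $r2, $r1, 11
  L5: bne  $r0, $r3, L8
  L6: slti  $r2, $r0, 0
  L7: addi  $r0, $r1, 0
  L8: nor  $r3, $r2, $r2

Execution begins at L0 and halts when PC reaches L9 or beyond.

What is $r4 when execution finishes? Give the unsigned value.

11

PC=0  xor  $r3, $r1, $r4     | $r0=0 $r1=2 $r2=11 $r3=11 $r4=9
PC=1  xor  $r0, $r3, $r1     | $r0=0 $r1=2 $r2=11 $r3=11 $r4=9
PC=2  bne  $r4, $r1, L7      | $r0=0 $r1=2 $r2=11 $r3=11 $r4=9  [TAKEN]
PC=3  or   $r4, $r2, $r2     | $r0=0 $r1=2 $r2=11 $r3=11 $r4=11
PC=7  addi  $r0, $r1, 0      | $r0=0 $r1=2 $r2=11 $r3=11 $r4=11
PC=8  nor  $r3, $r2, $r2     | $r0=0 $r1=2 $r2=11 $r3=65524 $r4=11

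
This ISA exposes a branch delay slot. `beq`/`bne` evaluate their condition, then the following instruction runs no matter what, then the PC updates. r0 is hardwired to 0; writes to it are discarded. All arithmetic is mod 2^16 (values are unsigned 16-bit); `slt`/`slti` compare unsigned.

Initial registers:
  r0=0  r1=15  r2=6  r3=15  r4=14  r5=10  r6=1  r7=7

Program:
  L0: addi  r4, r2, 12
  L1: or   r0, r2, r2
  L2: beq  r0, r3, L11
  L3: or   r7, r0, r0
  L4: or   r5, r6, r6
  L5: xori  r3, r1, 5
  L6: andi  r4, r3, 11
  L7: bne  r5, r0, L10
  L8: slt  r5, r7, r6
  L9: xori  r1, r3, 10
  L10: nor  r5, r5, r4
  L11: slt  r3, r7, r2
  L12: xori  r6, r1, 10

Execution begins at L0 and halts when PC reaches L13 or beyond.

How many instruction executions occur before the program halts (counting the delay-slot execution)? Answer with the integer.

#0 addi  r4, r2, 12 ; 0/15/6/15/18/10/1/7
#1 or   r0, r2, r2 ; 0/15/6/15/18/10/1/7
#2 beq  r0, r3, L11 ; 0/15/6/15/18/10/1/7 ; →fallthru
#3 or   r7, r0, r0 ; 0/15/6/15/18/10/1/0
#4 or   r5, r6, r6 ; 0/15/6/15/18/1/1/0
#5 xori  r3, r1, 5 ; 0/15/6/10/18/1/1/0
#6 andi  r4, r3, 11 ; 0/15/6/10/10/1/1/0
#7 bne  r5, r0, L10 ; 0/15/6/10/10/1/1/0 ; →target
#8 slt  r5, r7, r6 ; 0/15/6/10/10/1/1/0
#10 nor  r5, r5, r4 ; 0/15/6/10/10/65524/1/0
#11 slt  r3, r7, r2 ; 0/15/6/1/10/65524/1/0
#12 xori  r6, r1, 10 ; 0/15/6/1/10/65524/5/0

12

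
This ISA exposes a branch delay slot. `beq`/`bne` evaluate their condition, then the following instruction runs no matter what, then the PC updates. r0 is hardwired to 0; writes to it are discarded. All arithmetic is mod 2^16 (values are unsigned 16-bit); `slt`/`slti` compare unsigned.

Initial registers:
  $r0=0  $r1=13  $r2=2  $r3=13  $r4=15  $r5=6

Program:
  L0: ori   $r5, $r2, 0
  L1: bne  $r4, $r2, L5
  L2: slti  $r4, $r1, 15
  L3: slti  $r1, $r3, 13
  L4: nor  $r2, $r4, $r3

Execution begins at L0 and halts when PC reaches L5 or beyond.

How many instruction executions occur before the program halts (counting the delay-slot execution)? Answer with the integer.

#0 ori   $r5, $r2, 0 ; 0/13/2/13/15/2
#1 bne  $r4, $r2, L5 ; 0/13/2/13/15/2 ; →target
#2 slti  $r4, $r1, 15 ; 0/13/2/13/1/2

3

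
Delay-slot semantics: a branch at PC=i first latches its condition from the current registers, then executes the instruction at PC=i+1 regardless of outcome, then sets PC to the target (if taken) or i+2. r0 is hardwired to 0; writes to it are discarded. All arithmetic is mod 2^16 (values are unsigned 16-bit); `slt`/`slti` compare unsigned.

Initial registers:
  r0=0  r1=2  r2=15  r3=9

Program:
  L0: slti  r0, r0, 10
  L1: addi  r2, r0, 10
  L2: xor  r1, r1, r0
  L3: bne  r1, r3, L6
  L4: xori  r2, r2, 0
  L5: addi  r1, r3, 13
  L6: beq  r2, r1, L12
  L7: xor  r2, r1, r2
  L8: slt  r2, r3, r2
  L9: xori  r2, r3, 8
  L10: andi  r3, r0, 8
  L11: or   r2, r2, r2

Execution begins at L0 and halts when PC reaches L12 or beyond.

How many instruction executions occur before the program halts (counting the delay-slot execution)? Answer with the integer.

[0] slti  r0, r0, 10  →  {r0:0, r1:2, r2:15, r3:9}
[1] addi  r2, r0, 10  →  {r0:0, r1:2, r2:10, r3:9}
[2] xor  r1, r1, r0  →  {r0:0, r1:2, r2:10, r3:9}
[3] bne  r1, r3, L6  →  {r0:0, r1:2, r2:10, r3:9}  ⟨branch taken⟩
[4] xori  r2, r2, 0  →  {r0:0, r1:2, r2:10, r3:9}
[6] beq  r2, r1, L12  →  {r0:0, r1:2, r2:10, r3:9}  ⟨branch fallthrough⟩
[7] xor  r2, r1, r2  →  {r0:0, r1:2, r2:8, r3:9}
[8] slt  r2, r3, r2  →  {r0:0, r1:2, r2:0, r3:9}
[9] xori  r2, r3, 8  →  {r0:0, r1:2, r2:1, r3:9}
[10] andi  r3, r0, 8  →  {r0:0, r1:2, r2:1, r3:0}
[11] or   r2, r2, r2  →  {r0:0, r1:2, r2:1, r3:0}

11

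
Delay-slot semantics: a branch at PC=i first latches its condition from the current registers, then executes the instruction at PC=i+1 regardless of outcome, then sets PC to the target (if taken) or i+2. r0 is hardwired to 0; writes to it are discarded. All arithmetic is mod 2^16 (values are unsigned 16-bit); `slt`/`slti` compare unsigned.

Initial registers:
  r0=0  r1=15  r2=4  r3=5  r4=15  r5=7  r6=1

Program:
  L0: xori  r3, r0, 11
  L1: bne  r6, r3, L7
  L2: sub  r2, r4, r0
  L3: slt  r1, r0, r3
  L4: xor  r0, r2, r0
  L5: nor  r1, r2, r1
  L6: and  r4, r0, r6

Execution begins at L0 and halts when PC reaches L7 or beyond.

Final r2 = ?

15

[0] xori  r3, r0, 11  →  {r0:0, r1:15, r2:4, r3:11, r4:15, r5:7, r6:1}
[1] bne  r6, r3, L7  →  {r0:0, r1:15, r2:4, r3:11, r4:15, r5:7, r6:1}  ⟨branch taken⟩
[2] sub  r2, r4, r0  →  {r0:0, r1:15, r2:15, r3:11, r4:15, r5:7, r6:1}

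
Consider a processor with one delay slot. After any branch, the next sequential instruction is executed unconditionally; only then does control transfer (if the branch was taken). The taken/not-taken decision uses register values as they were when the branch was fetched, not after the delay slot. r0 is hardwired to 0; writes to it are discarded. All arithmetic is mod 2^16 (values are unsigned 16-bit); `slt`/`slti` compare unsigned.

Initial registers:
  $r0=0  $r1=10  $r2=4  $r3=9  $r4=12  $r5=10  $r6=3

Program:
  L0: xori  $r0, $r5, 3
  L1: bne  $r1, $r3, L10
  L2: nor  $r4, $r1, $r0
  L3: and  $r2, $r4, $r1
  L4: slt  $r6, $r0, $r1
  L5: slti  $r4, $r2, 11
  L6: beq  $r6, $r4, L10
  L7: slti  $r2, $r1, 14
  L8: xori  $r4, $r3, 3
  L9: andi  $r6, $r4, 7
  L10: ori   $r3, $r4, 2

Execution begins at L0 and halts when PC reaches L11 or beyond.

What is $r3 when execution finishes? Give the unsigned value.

PC=0  xori  $r0, $r5, 3      | $r0=0 $r1=10 $r2=4 $r3=9 $r4=12 $r5=10 $r6=3
PC=1  bne  $r1, $r3, L10     | $r0=0 $r1=10 $r2=4 $r3=9 $r4=12 $r5=10 $r6=3  [TAKEN]
PC=2  nor  $r4, $r1, $r0     | $r0=0 $r1=10 $r2=4 $r3=9 $r4=65525 $r5=10 $r6=3
PC=10 ori   $r3, $r4, 2      | $r0=0 $r1=10 $r2=4 $r3=65527 $r4=65525 $r5=10 $r6=3

65527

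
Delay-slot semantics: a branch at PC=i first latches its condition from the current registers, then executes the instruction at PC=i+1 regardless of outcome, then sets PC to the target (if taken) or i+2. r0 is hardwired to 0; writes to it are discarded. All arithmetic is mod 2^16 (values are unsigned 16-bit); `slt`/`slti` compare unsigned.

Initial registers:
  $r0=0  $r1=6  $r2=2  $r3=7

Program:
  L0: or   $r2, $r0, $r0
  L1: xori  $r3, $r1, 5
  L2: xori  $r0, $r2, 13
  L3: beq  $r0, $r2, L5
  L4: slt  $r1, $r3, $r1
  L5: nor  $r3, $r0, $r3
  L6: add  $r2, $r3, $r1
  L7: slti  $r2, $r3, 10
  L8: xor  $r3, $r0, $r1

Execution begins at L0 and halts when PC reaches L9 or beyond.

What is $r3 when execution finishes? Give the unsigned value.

PC=0  or   $r2, $r0, $r0     | $r0=0 $r1=6 $r2=0 $r3=7
PC=1  xori  $r3, $r1, 5      | $r0=0 $r1=6 $r2=0 $r3=3
PC=2  xori  $r0, $r2, 13     | $r0=0 $r1=6 $r2=0 $r3=3
PC=3  beq  $r0, $r2, L5      | $r0=0 $r1=6 $r2=0 $r3=3  [TAKEN]
PC=4  slt  $r1, $r3, $r1     | $r0=0 $r1=1 $r2=0 $r3=3
PC=5  nor  $r3, $r0, $r3     | $r0=0 $r1=1 $r2=0 $r3=65532
PC=6  add  $r2, $r3, $r1     | $r0=0 $r1=1 $r2=65533 $r3=65532
PC=7  slti  $r2, $r3, 10     | $r0=0 $r1=1 $r2=0 $r3=65532
PC=8  xor  $r3, $r0, $r1     | $r0=0 $r1=1 $r2=0 $r3=1

1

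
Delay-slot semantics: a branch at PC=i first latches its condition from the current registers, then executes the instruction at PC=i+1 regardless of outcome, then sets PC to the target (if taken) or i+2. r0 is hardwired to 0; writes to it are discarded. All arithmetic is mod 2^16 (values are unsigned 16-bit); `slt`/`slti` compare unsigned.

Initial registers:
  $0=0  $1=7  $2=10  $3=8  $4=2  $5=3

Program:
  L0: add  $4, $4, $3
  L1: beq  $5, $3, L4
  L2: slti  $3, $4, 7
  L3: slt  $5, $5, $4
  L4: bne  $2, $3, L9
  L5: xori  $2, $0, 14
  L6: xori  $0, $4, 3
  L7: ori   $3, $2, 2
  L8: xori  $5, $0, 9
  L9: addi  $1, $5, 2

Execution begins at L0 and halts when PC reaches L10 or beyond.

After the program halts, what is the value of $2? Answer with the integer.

14

  step pc=0: add  $4, $4, $3  regs=(0,7,10,8,10,3)
  step pc=1: beq  $5, $3, L4  cond=F  regs=(0,7,10,8,10,3)
  step pc=2: slti  $3, $4, 7  regs=(0,7,10,0,10,3)
  step pc=3: slt  $5, $5, $4  regs=(0,7,10,0,10,1)
  step pc=4: bne  $2, $3, L9  cond=T  regs=(0,7,10,0,10,1)
  step pc=5: xori  $2, $0, 14  regs=(0,7,14,0,10,1)
  step pc=9: addi  $1, $5, 2  regs=(0,3,14,0,10,1)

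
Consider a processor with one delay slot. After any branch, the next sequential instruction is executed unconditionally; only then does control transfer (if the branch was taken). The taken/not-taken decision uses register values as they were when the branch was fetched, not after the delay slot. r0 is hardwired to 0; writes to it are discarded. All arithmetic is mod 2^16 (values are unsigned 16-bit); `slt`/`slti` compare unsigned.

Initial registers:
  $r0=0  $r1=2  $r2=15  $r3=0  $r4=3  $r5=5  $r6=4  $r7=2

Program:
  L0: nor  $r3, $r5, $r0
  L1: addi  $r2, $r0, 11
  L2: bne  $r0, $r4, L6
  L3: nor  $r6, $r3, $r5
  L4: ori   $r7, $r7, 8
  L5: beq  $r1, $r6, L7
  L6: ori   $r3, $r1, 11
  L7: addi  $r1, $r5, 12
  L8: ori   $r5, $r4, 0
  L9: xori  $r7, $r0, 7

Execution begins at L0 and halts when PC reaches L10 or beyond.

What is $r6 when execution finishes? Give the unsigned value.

0

PC=0  nor  $r3, $r5, $r0     | $r0=0 $r1=2 $r2=15 $r3=65530 $r4=3 $r5=5 $r6=4 $r7=2
PC=1  addi  $r2, $r0, 11     | $r0=0 $r1=2 $r2=11 $r3=65530 $r4=3 $r5=5 $r6=4 $r7=2
PC=2  bne  $r0, $r4, L6      | $r0=0 $r1=2 $r2=11 $r3=65530 $r4=3 $r5=5 $r6=4 $r7=2  [TAKEN]
PC=3  nor  $r6, $r3, $r5     | $r0=0 $r1=2 $r2=11 $r3=65530 $r4=3 $r5=5 $r6=0 $r7=2
PC=6  ori   $r3, $r1, 11     | $r0=0 $r1=2 $r2=11 $r3=11 $r4=3 $r5=5 $r6=0 $r7=2
PC=7  addi  $r1, $r5, 12     | $r0=0 $r1=17 $r2=11 $r3=11 $r4=3 $r5=5 $r6=0 $r7=2
PC=8  ori   $r5, $r4, 0      | $r0=0 $r1=17 $r2=11 $r3=11 $r4=3 $r5=3 $r6=0 $r7=2
PC=9  xori  $r7, $r0, 7      | $r0=0 $r1=17 $r2=11 $r3=11 $r4=3 $r5=3 $r6=0 $r7=7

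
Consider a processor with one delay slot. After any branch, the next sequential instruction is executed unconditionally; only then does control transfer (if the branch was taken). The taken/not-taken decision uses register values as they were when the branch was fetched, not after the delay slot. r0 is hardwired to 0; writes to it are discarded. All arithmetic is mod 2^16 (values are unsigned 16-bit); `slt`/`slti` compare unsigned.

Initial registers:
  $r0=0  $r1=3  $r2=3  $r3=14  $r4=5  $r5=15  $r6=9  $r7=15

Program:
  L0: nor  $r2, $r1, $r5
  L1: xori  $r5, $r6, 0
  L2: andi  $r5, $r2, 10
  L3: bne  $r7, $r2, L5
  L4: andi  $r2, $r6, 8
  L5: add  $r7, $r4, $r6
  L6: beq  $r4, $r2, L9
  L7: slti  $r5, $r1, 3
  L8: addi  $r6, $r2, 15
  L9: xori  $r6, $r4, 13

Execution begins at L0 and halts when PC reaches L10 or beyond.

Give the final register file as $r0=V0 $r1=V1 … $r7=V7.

$r0=0 $r1=3 $r2=8 $r3=14 $r4=5 $r5=0 $r6=8 $r7=14

PC=0  nor  $r2, $r1, $r5     | $r0=0 $r1=3 $r2=65520 $r3=14 $r4=5 $r5=15 $r6=9 $r7=15
PC=1  xori  $r5, $r6, 0      | $r0=0 $r1=3 $r2=65520 $r3=14 $r4=5 $r5=9 $r6=9 $r7=15
PC=2  andi  $r5, $r2, 10     | $r0=0 $r1=3 $r2=65520 $r3=14 $r4=5 $r5=0 $r6=9 $r7=15
PC=3  bne  $r7, $r2, L5      | $r0=0 $r1=3 $r2=65520 $r3=14 $r4=5 $r5=0 $r6=9 $r7=15  [TAKEN]
PC=4  andi  $r2, $r6, 8      | $r0=0 $r1=3 $r2=8 $r3=14 $r4=5 $r5=0 $r6=9 $r7=15
PC=5  add  $r7, $r4, $r6     | $r0=0 $r1=3 $r2=8 $r3=14 $r4=5 $r5=0 $r6=9 $r7=14
PC=6  beq  $r4, $r2, L9      | $r0=0 $r1=3 $r2=8 $r3=14 $r4=5 $r5=0 $r6=9 $r7=14  [not taken]
PC=7  slti  $r5, $r1, 3      | $r0=0 $r1=3 $r2=8 $r3=14 $r4=5 $r5=0 $r6=9 $r7=14
PC=8  addi  $r6, $r2, 15     | $r0=0 $r1=3 $r2=8 $r3=14 $r4=5 $r5=0 $r6=23 $r7=14
PC=9  xori  $r6, $r4, 13     | $r0=0 $r1=3 $r2=8 $r3=14 $r4=5 $r5=0 $r6=8 $r7=14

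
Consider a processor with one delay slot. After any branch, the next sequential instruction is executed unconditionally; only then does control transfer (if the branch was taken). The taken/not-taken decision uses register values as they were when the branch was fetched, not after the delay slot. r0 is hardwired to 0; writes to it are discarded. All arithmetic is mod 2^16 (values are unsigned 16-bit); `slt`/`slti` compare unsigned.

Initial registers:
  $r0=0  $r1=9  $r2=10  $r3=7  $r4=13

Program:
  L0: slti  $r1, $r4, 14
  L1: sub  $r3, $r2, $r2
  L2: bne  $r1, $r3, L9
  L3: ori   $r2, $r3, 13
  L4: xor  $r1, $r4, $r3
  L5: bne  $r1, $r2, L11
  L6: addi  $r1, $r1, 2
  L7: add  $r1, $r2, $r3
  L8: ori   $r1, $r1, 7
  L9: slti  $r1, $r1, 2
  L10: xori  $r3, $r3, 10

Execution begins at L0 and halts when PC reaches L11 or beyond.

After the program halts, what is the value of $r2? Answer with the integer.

PC=0  slti  $r1, $r4, 14     | $r0=0 $r1=1 $r2=10 $r3=7 $r4=13
PC=1  sub  $r3, $r2, $r2     | $r0=0 $r1=1 $r2=10 $r3=0 $r4=13
PC=2  bne  $r1, $r3, L9      | $r0=0 $r1=1 $r2=10 $r3=0 $r4=13  [TAKEN]
PC=3  ori   $r2, $r3, 13     | $r0=0 $r1=1 $r2=13 $r3=0 $r4=13
PC=9  slti  $r1, $r1, 2      | $r0=0 $r1=1 $r2=13 $r3=0 $r4=13
PC=10 xori  $r3, $r3, 10     | $r0=0 $r1=1 $r2=13 $r3=10 $r4=13

13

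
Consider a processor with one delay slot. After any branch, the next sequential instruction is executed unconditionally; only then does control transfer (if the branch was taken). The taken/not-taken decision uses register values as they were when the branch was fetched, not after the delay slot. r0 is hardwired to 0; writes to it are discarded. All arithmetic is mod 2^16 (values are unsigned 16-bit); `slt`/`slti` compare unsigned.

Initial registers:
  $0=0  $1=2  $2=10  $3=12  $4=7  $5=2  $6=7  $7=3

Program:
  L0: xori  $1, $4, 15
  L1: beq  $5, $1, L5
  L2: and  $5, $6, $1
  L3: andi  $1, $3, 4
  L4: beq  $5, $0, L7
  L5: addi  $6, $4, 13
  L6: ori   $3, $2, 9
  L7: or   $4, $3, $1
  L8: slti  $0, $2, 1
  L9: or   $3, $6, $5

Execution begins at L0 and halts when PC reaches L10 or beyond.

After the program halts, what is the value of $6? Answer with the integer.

[0] xori  $1, $4, 15  →  {$0:0, $1:8, $2:10, $3:12, $4:7, $5:2, $6:7, $7:3}
[1] beq  $5, $1, L5  →  {$0:0, $1:8, $2:10, $3:12, $4:7, $5:2, $6:7, $7:3}  ⟨branch fallthrough⟩
[2] and  $5, $6, $1  →  {$0:0, $1:8, $2:10, $3:12, $4:7, $5:0, $6:7, $7:3}
[3] andi  $1, $3, 4  →  {$0:0, $1:4, $2:10, $3:12, $4:7, $5:0, $6:7, $7:3}
[4] beq  $5, $0, L7  →  {$0:0, $1:4, $2:10, $3:12, $4:7, $5:0, $6:7, $7:3}  ⟨branch taken⟩
[5] addi  $6, $4, 13  →  {$0:0, $1:4, $2:10, $3:12, $4:7, $5:0, $6:20, $7:3}
[7] or   $4, $3, $1  →  {$0:0, $1:4, $2:10, $3:12, $4:12, $5:0, $6:20, $7:3}
[8] slti  $0, $2, 1  →  {$0:0, $1:4, $2:10, $3:12, $4:12, $5:0, $6:20, $7:3}
[9] or   $3, $6, $5  →  {$0:0, $1:4, $2:10, $3:20, $4:12, $5:0, $6:20, $7:3}

20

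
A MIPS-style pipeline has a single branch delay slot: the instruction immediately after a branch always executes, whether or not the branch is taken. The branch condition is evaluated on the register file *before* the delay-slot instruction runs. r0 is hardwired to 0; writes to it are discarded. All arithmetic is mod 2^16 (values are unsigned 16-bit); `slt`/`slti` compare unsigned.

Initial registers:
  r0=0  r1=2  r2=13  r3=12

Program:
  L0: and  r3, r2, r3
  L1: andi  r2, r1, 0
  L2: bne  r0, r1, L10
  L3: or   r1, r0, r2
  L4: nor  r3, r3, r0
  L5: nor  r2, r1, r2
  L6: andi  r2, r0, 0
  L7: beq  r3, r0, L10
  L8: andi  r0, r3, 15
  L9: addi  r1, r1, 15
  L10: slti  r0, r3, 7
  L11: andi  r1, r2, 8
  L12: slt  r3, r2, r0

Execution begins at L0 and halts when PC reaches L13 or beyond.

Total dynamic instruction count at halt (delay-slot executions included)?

[0] and  r3, r2, r3  →  {r0:0, r1:2, r2:13, r3:12}
[1] andi  r2, r1, 0  →  {r0:0, r1:2, r2:0, r3:12}
[2] bne  r0, r1, L10  →  {r0:0, r1:2, r2:0, r3:12}  ⟨branch taken⟩
[3] or   r1, r0, r2  →  {r0:0, r1:0, r2:0, r3:12}
[10] slti  r0, r3, 7  →  {r0:0, r1:0, r2:0, r3:12}
[11] andi  r1, r2, 8  →  {r0:0, r1:0, r2:0, r3:12}
[12] slt  r3, r2, r0  →  {r0:0, r1:0, r2:0, r3:0}

7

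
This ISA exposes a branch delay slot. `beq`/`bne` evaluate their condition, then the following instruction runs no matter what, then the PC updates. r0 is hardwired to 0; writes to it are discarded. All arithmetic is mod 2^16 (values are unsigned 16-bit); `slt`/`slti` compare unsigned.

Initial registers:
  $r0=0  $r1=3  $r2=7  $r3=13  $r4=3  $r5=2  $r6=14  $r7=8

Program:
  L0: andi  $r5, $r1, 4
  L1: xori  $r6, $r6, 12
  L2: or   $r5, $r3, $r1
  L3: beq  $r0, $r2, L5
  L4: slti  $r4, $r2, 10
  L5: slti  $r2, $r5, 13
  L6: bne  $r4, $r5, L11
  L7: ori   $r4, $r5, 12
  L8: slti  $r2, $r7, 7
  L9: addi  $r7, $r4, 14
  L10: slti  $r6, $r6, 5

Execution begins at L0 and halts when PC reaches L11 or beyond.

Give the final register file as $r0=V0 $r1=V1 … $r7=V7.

PC=0  andi  $r5, $r1, 4      | $r0=0 $r1=3 $r2=7 $r3=13 $r4=3 $r5=0 $r6=14 $r7=8
PC=1  xori  $r6, $r6, 12     | $r0=0 $r1=3 $r2=7 $r3=13 $r4=3 $r5=0 $r6=2 $r7=8
PC=2  or   $r5, $r3, $r1     | $r0=0 $r1=3 $r2=7 $r3=13 $r4=3 $r5=15 $r6=2 $r7=8
PC=3  beq  $r0, $r2, L5      | $r0=0 $r1=3 $r2=7 $r3=13 $r4=3 $r5=15 $r6=2 $r7=8  [not taken]
PC=4  slti  $r4, $r2, 10     | $r0=0 $r1=3 $r2=7 $r3=13 $r4=1 $r5=15 $r6=2 $r7=8
PC=5  slti  $r2, $r5, 13     | $r0=0 $r1=3 $r2=0 $r3=13 $r4=1 $r5=15 $r6=2 $r7=8
PC=6  bne  $r4, $r5, L11     | $r0=0 $r1=3 $r2=0 $r3=13 $r4=1 $r5=15 $r6=2 $r7=8  [TAKEN]
PC=7  ori   $r4, $r5, 12     | $r0=0 $r1=3 $r2=0 $r3=13 $r4=15 $r5=15 $r6=2 $r7=8

$r0=0 $r1=3 $r2=0 $r3=13 $r4=15 $r5=15 $r6=2 $r7=8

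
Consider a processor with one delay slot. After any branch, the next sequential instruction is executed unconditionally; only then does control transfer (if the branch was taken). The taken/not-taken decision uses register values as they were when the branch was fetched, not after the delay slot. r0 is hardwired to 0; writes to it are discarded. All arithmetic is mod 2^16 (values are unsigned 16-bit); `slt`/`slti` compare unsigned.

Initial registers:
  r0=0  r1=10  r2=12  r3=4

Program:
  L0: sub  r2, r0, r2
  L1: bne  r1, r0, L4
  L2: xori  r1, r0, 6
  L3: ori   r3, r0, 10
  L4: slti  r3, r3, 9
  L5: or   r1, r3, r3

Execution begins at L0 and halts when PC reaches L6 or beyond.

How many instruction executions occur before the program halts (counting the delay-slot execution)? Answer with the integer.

5

#0 sub  r2, r0, r2 ; 0/10/65524/4
#1 bne  r1, r0, L4 ; 0/10/65524/4 ; →target
#2 xori  r1, r0, 6 ; 0/6/65524/4
#4 slti  r3, r3, 9 ; 0/6/65524/1
#5 or   r1, r3, r3 ; 0/1/65524/1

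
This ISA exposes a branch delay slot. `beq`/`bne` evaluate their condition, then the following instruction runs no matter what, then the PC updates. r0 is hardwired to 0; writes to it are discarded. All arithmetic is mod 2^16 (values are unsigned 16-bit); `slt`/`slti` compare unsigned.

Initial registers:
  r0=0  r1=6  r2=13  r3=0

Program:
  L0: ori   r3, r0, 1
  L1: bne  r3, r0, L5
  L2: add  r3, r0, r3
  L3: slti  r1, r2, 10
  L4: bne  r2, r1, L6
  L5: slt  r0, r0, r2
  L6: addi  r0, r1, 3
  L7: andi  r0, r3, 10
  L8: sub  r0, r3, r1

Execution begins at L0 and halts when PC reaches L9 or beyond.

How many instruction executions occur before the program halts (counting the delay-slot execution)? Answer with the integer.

7

PC=0  ori   r3, r0, 1        | r0=0 r1=6 r2=13 r3=1
PC=1  bne  r3, r0, L5        | r0=0 r1=6 r2=13 r3=1  [TAKEN]
PC=2  add  r3, r0, r3        | r0=0 r1=6 r2=13 r3=1
PC=5  slt  r0, r0, r2        | r0=0 r1=6 r2=13 r3=1
PC=6  addi  r0, r1, 3        | r0=0 r1=6 r2=13 r3=1
PC=7  andi  r0, r3, 10       | r0=0 r1=6 r2=13 r3=1
PC=8  sub  r0, r3, r1        | r0=0 r1=6 r2=13 r3=1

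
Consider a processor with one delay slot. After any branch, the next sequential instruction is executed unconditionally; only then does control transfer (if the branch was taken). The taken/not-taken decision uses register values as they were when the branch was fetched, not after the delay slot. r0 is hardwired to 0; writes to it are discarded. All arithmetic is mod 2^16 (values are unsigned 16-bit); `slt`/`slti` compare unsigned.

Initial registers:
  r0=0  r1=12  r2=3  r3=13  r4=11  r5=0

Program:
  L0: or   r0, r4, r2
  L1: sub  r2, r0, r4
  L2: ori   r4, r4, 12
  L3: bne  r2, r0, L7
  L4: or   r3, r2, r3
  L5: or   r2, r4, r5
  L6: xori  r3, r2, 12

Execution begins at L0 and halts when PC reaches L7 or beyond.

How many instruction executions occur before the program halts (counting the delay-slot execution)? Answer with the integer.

5

PC=0  or   r0, r4, r2        | r0=0 r1=12 r2=3 r3=13 r4=11 r5=0
PC=1  sub  r2, r0, r4        | r0=0 r1=12 r2=65525 r3=13 r4=11 r5=0
PC=2  ori   r4, r4, 12       | r0=0 r1=12 r2=65525 r3=13 r4=15 r5=0
PC=3  bne  r2, r0, L7        | r0=0 r1=12 r2=65525 r3=13 r4=15 r5=0  [TAKEN]
PC=4  or   r3, r2, r3        | r0=0 r1=12 r2=65525 r3=65533 r4=15 r5=0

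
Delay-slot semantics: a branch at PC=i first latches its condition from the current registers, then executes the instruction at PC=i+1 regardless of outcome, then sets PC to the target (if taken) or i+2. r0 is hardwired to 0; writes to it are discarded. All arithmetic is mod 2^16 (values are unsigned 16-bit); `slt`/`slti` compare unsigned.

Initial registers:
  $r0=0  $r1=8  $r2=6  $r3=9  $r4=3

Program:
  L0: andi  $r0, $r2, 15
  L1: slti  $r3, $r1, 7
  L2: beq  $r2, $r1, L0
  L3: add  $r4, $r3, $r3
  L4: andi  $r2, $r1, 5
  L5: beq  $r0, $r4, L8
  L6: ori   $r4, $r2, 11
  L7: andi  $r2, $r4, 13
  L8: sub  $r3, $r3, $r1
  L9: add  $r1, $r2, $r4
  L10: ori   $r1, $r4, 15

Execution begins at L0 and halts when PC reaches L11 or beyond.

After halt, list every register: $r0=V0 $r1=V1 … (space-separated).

$r0=0 $r1=15 $r2=0 $r3=65528 $r4=11

[0] andi  $r0, $r2, 15  →  {$r0:0, $r1:8, $r2:6, $r3:9, $r4:3}
[1] slti  $r3, $r1, 7  →  {$r0:0, $r1:8, $r2:6, $r3:0, $r4:3}
[2] beq  $r2, $r1, L0  →  {$r0:0, $r1:8, $r2:6, $r3:0, $r4:3}  ⟨branch fallthrough⟩
[3] add  $r4, $r3, $r3  →  {$r0:0, $r1:8, $r2:6, $r3:0, $r4:0}
[4] andi  $r2, $r1, 5  →  {$r0:0, $r1:8, $r2:0, $r3:0, $r4:0}
[5] beq  $r0, $r4, L8  →  {$r0:0, $r1:8, $r2:0, $r3:0, $r4:0}  ⟨branch taken⟩
[6] ori   $r4, $r2, 11  →  {$r0:0, $r1:8, $r2:0, $r3:0, $r4:11}
[8] sub  $r3, $r3, $r1  →  {$r0:0, $r1:8, $r2:0, $r3:65528, $r4:11}
[9] add  $r1, $r2, $r4  →  {$r0:0, $r1:11, $r2:0, $r3:65528, $r4:11}
[10] ori   $r1, $r4, 15  →  {$r0:0, $r1:15, $r2:0, $r3:65528, $r4:11}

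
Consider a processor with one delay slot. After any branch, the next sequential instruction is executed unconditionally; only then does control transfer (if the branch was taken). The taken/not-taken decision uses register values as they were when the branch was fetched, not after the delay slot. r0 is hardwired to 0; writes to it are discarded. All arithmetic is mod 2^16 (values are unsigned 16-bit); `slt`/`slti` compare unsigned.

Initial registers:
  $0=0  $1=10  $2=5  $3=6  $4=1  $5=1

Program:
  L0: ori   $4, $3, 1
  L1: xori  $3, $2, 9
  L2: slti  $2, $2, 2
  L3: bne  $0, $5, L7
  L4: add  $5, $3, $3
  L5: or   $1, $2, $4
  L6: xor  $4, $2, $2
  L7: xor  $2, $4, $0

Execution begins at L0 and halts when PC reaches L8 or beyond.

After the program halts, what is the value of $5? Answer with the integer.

24

#0 ori   $4, $3, 1 ; 0/10/5/6/7/1
#1 xori  $3, $2, 9 ; 0/10/5/12/7/1
#2 slti  $2, $2, 2 ; 0/10/0/12/7/1
#3 bne  $0, $5, L7 ; 0/10/0/12/7/1 ; →target
#4 add  $5, $3, $3 ; 0/10/0/12/7/24
#7 xor  $2, $4, $0 ; 0/10/7/12/7/24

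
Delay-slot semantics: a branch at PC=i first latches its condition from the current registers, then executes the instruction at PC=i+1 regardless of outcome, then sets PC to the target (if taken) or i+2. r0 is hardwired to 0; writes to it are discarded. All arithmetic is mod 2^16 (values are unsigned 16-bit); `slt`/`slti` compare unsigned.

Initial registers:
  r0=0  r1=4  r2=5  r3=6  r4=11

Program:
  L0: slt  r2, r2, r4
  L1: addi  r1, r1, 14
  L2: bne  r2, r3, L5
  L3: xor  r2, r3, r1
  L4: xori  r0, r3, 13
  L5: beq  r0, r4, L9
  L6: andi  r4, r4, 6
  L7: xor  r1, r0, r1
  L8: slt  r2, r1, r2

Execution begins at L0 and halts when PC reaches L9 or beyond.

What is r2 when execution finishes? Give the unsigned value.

1

  step pc=0: slt  r2, r2, r4  regs=(0,4,1,6,11)
  step pc=1: addi  r1, r1, 14  regs=(0,18,1,6,11)
  step pc=2: bne  r2, r3, L5  cond=T  regs=(0,18,1,6,11)
  step pc=3: xor  r2, r3, r1  regs=(0,18,20,6,11)
  step pc=5: beq  r0, r4, L9  cond=F  regs=(0,18,20,6,11)
  step pc=6: andi  r4, r4, 6  regs=(0,18,20,6,2)
  step pc=7: xor  r1, r0, r1  regs=(0,18,20,6,2)
  step pc=8: slt  r2, r1, r2  regs=(0,18,1,6,2)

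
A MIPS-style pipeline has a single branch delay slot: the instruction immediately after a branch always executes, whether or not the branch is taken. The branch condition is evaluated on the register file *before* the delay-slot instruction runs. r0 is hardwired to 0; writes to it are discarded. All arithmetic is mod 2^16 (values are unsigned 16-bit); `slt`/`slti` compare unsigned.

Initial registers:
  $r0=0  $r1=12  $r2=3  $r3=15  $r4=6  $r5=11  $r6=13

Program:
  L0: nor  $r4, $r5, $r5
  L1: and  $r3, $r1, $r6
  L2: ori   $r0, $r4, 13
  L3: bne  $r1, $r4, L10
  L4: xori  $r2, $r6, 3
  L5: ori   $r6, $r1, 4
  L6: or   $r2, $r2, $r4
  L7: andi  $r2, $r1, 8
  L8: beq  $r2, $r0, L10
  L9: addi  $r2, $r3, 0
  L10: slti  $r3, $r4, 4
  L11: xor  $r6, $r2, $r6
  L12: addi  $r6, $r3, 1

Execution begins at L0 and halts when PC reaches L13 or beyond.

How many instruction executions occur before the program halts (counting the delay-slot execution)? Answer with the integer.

[0] nor  $r4, $r5, $r5  →  {$r0:0, $r1:12, $r2:3, $r3:15, $r4:65524, $r5:11, $r6:13}
[1] and  $r3, $r1, $r6  →  {$r0:0, $r1:12, $r2:3, $r3:12, $r4:65524, $r5:11, $r6:13}
[2] ori   $r0, $r4, 13  →  {$r0:0, $r1:12, $r2:3, $r3:12, $r4:65524, $r5:11, $r6:13}
[3] bne  $r1, $r4, L10  →  {$r0:0, $r1:12, $r2:3, $r3:12, $r4:65524, $r5:11, $r6:13}  ⟨branch taken⟩
[4] xori  $r2, $r6, 3  →  {$r0:0, $r1:12, $r2:14, $r3:12, $r4:65524, $r5:11, $r6:13}
[10] slti  $r3, $r4, 4  →  {$r0:0, $r1:12, $r2:14, $r3:0, $r4:65524, $r5:11, $r6:13}
[11] xor  $r6, $r2, $r6  →  {$r0:0, $r1:12, $r2:14, $r3:0, $r4:65524, $r5:11, $r6:3}
[12] addi  $r6, $r3, 1  →  {$r0:0, $r1:12, $r2:14, $r3:0, $r4:65524, $r5:11, $r6:1}

8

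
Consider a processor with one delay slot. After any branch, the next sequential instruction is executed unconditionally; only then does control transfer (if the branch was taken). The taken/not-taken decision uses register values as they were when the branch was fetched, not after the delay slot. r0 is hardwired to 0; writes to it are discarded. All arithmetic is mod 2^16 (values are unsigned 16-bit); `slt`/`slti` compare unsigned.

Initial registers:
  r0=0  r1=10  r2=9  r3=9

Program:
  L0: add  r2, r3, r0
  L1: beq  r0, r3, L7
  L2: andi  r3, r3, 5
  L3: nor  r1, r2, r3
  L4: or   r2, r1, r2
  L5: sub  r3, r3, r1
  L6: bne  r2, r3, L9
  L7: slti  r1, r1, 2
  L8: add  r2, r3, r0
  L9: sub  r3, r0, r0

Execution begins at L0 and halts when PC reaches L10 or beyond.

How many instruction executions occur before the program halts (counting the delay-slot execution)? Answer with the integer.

[0] add  r2, r3, r0  →  {r0:0, r1:10, r2:9, r3:9}
[1] beq  r0, r3, L7  →  {r0:0, r1:10, r2:9, r3:9}  ⟨branch fallthrough⟩
[2] andi  r3, r3, 5  →  {r0:0, r1:10, r2:9, r3:1}
[3] nor  r1, r2, r3  →  {r0:0, r1:65526, r2:9, r3:1}
[4] or   r2, r1, r2  →  {r0:0, r1:65526, r2:65535, r3:1}
[5] sub  r3, r3, r1  →  {r0:0, r1:65526, r2:65535, r3:11}
[6] bne  r2, r3, L9  →  {r0:0, r1:65526, r2:65535, r3:11}  ⟨branch taken⟩
[7] slti  r1, r1, 2  →  {r0:0, r1:0, r2:65535, r3:11}
[9] sub  r3, r0, r0  →  {r0:0, r1:0, r2:65535, r3:0}

9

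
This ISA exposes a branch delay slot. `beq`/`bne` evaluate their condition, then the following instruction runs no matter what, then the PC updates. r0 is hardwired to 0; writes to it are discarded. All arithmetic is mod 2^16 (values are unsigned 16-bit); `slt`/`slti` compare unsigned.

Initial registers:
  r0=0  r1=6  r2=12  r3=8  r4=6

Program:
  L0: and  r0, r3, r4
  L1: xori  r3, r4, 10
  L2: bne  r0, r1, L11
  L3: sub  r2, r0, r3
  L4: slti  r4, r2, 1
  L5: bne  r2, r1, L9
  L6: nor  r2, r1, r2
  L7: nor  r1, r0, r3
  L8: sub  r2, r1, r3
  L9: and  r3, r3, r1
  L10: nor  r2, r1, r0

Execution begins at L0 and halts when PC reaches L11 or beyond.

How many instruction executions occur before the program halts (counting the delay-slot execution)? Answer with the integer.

PC=0  and  r0, r3, r4        | r0=0 r1=6 r2=12 r3=8 r4=6
PC=1  xori  r3, r4, 10       | r0=0 r1=6 r2=12 r3=12 r4=6
PC=2  bne  r0, r1, L11       | r0=0 r1=6 r2=12 r3=12 r4=6  [TAKEN]
PC=3  sub  r2, r0, r3        | r0=0 r1=6 r2=65524 r3=12 r4=6

4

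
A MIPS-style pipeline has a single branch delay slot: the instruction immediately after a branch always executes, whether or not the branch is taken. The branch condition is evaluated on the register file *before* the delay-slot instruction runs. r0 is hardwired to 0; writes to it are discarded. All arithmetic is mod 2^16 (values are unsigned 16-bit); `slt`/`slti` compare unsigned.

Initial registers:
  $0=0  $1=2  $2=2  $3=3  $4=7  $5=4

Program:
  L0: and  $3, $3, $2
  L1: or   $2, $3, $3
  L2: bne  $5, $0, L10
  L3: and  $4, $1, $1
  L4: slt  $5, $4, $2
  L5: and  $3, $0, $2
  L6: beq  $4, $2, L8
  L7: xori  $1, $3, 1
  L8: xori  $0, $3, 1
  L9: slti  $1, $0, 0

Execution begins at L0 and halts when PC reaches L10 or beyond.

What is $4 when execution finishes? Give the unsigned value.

2

[0] and  $3, $3, $2  →  {$0:0, $1:2, $2:2, $3:2, $4:7, $5:4}
[1] or   $2, $3, $3  →  {$0:0, $1:2, $2:2, $3:2, $4:7, $5:4}
[2] bne  $5, $0, L10  →  {$0:0, $1:2, $2:2, $3:2, $4:7, $5:4}  ⟨branch taken⟩
[3] and  $4, $1, $1  →  {$0:0, $1:2, $2:2, $3:2, $4:2, $5:4}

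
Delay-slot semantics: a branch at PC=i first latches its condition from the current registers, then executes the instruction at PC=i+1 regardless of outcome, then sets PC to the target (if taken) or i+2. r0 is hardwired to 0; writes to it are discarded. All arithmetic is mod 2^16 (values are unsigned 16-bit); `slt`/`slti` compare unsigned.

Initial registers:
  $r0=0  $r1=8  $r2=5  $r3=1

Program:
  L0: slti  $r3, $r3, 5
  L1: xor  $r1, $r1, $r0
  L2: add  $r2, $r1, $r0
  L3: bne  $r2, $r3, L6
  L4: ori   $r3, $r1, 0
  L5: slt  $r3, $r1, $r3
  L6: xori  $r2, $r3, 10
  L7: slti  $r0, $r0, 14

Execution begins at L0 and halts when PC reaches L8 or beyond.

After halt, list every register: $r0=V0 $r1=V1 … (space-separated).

  step pc=0: slti  $r3, $r3, 5  regs=(0,8,5,1)
  step pc=1: xor  $r1, $r1, $r0  regs=(0,8,5,1)
  step pc=2: add  $r2, $r1, $r0  regs=(0,8,8,1)
  step pc=3: bne  $r2, $r3, L6  cond=T  regs=(0,8,8,1)
  step pc=4: ori   $r3, $r1, 0  regs=(0,8,8,8)
  step pc=6: xori  $r2, $r3, 10  regs=(0,8,2,8)
  step pc=7: slti  $r0, $r0, 14  regs=(0,8,2,8)

$r0=0 $r1=8 $r2=2 $r3=8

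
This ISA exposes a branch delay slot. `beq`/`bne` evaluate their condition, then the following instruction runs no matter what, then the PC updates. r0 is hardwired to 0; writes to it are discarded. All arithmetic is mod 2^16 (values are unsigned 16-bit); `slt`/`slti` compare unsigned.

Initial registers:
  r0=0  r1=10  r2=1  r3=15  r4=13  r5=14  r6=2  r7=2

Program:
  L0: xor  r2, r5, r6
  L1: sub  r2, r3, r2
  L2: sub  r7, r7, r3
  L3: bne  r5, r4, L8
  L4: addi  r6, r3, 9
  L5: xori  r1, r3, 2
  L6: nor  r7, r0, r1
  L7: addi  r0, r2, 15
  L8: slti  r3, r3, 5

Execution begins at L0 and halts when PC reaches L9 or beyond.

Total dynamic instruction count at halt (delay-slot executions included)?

6

PC=0  xor  r2, r5, r6        | r0=0 r1=10 r2=12 r3=15 r4=13 r5=14 r6=2 r7=2
PC=1  sub  r2, r3, r2        | r0=0 r1=10 r2=3 r3=15 r4=13 r5=14 r6=2 r7=2
PC=2  sub  r7, r7, r3        | r0=0 r1=10 r2=3 r3=15 r4=13 r5=14 r6=2 r7=65523
PC=3  bne  r5, r4, L8        | r0=0 r1=10 r2=3 r3=15 r4=13 r5=14 r6=2 r7=65523  [TAKEN]
PC=4  addi  r6, r3, 9        | r0=0 r1=10 r2=3 r3=15 r4=13 r5=14 r6=24 r7=65523
PC=8  slti  r3, r3, 5        | r0=0 r1=10 r2=3 r3=0 r4=13 r5=14 r6=24 r7=65523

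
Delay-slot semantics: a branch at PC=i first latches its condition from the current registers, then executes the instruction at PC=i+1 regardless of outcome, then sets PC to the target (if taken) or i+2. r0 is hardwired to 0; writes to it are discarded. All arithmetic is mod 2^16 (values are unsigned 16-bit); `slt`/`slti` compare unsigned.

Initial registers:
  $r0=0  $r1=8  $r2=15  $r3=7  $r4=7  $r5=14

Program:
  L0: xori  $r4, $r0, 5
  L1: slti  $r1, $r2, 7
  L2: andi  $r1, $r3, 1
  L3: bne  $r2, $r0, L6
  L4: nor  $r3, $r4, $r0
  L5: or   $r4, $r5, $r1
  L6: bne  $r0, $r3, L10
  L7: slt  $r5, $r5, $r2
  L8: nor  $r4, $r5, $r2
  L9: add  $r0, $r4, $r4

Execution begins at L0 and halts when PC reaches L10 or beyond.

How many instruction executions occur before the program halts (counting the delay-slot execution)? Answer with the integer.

  step pc=0: xori  $r4, $r0, 5  regs=(0,8,15,7,5,14)
  step pc=1: slti  $r1, $r2, 7  regs=(0,0,15,7,5,14)
  step pc=2: andi  $r1, $r3, 1  regs=(0,1,15,7,5,14)
  step pc=3: bne  $r2, $r0, L6  cond=T  regs=(0,1,15,7,5,14)
  step pc=4: nor  $r3, $r4, $r0  regs=(0,1,15,65530,5,14)
  step pc=6: bne  $r0, $r3, L10  cond=T  regs=(0,1,15,65530,5,14)
  step pc=7: slt  $r5, $r5, $r2  regs=(0,1,15,65530,5,1)

7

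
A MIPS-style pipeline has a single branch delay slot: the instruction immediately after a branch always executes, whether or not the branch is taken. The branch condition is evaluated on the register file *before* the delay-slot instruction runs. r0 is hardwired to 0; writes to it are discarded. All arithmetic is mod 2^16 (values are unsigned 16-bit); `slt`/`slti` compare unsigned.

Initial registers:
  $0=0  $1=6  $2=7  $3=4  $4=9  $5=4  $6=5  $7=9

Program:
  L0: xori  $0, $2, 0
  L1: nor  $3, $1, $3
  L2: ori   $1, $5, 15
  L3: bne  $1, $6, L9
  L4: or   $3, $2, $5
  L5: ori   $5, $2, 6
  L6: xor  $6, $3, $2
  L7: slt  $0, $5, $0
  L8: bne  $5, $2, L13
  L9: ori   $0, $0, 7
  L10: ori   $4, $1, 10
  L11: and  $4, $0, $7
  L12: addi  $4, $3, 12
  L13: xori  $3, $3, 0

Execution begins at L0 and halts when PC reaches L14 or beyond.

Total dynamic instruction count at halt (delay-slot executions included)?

10

  step pc=0: xori  $0, $2, 0  regs=(0,6,7,4,9,4,5,9)
  step pc=1: nor  $3, $1, $3  regs=(0,6,7,65529,9,4,5,9)
  step pc=2: ori   $1, $5, 15  regs=(0,15,7,65529,9,4,5,9)
  step pc=3: bne  $1, $6, L9  cond=T  regs=(0,15,7,65529,9,4,5,9)
  step pc=4: or   $3, $2, $5  regs=(0,15,7,7,9,4,5,9)
  step pc=9: ori   $0, $0, 7  regs=(0,15,7,7,9,4,5,9)
  step pc=10: ori   $4, $1, 10  regs=(0,15,7,7,15,4,5,9)
  step pc=11: and  $4, $0, $7  regs=(0,15,7,7,0,4,5,9)
  step pc=12: addi  $4, $3, 12  regs=(0,15,7,7,19,4,5,9)
  step pc=13: xori  $3, $3, 0  regs=(0,15,7,7,19,4,5,9)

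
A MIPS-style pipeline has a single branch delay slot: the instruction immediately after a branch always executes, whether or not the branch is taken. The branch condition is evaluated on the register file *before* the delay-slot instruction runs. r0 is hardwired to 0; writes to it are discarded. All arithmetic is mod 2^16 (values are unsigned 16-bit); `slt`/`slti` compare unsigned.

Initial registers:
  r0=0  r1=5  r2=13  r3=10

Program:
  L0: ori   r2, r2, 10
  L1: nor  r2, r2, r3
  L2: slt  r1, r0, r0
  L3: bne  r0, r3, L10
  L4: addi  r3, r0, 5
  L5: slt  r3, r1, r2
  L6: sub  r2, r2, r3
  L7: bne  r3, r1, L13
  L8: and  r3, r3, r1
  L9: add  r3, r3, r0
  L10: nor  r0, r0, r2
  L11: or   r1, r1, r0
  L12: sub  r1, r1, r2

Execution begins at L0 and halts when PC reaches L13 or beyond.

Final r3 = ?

5

PC=0  ori   r2, r2, 10       | r0=0 r1=5 r2=15 r3=10
PC=1  nor  r2, r2, r3        | r0=0 r1=5 r2=65520 r3=10
PC=2  slt  r1, r0, r0        | r0=0 r1=0 r2=65520 r3=10
PC=3  bne  r0, r3, L10       | r0=0 r1=0 r2=65520 r3=10  [TAKEN]
PC=4  addi  r3, r0, 5        | r0=0 r1=0 r2=65520 r3=5
PC=10 nor  r0, r0, r2        | r0=0 r1=0 r2=65520 r3=5
PC=11 or   r1, r1, r0        | r0=0 r1=0 r2=65520 r3=5
PC=12 sub  r1, r1, r2        | r0=0 r1=16 r2=65520 r3=5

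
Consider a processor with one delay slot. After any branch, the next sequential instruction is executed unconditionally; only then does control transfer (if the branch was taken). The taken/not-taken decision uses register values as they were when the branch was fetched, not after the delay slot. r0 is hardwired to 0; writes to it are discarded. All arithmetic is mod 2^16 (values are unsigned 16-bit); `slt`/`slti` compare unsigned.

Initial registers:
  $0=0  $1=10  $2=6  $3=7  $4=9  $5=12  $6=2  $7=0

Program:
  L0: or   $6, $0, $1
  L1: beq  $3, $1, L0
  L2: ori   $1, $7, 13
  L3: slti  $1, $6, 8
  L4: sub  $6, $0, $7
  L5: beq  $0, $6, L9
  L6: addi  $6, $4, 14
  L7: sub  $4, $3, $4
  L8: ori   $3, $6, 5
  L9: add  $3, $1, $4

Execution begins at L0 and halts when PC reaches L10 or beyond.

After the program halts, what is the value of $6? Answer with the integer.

23

PC=0  or   $6, $0, $1        | $0=0 $1=10 $2=6 $3=7 $4=9 $5=12 $6=10 $7=0
PC=1  beq  $3, $1, L0        | $0=0 $1=10 $2=6 $3=7 $4=9 $5=12 $6=10 $7=0  [not taken]
PC=2  ori   $1, $7, 13       | $0=0 $1=13 $2=6 $3=7 $4=9 $5=12 $6=10 $7=0
PC=3  slti  $1, $6, 8        | $0=0 $1=0 $2=6 $3=7 $4=9 $5=12 $6=10 $7=0
PC=4  sub  $6, $0, $7        | $0=0 $1=0 $2=6 $3=7 $4=9 $5=12 $6=0 $7=0
PC=5  beq  $0, $6, L9        | $0=0 $1=0 $2=6 $3=7 $4=9 $5=12 $6=0 $7=0  [TAKEN]
PC=6  addi  $6, $4, 14       | $0=0 $1=0 $2=6 $3=7 $4=9 $5=12 $6=23 $7=0
PC=9  add  $3, $1, $4        | $0=0 $1=0 $2=6 $3=9 $4=9 $5=12 $6=23 $7=0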